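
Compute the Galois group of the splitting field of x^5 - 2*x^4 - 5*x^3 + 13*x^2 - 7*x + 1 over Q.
C_5 (also written C5)

The polynomial f is an irreducible quintic over Q, so G = Gal(f/Q) is a transitive subgroup of S_5: one of C_5 (5T1, order 5), D_5 (5T2, order 10), F_20 (5T3, order 20), A_5 (5T4, order 60) or S_5 (5T5, order 120). The discriminant of f is 14641 = 121^2, a perfect square, so G is contained in A_5. The transitive groups of degree 5 contained in A_5 are: C_5 (5T1, order 5), D_5 (5T2, order 10), A_5 (5T4, order 60). By Dedekind's theorem, for a prime p not dividing disc(f) the degrees of the irreducible factors of f mod p form the cycle type of an element of G. Factoring f modulo the 14 such primes p <= 47 (skipping 11, which divides the discriminant), each new pattern first appears at: mod 2: f = (x^5 + x^3 + x^2 + x + 1), pattern 5; mod 23: f = (x + 1)(x + 15)(x + 16)(x + 17)(x + 18), pattern 1+1+1+1+1. No other pattern occurs in this range, so the set of observed cycle types is {5, 1+1+1+1+1}. The candidates containing elements of all these cycle types are C_5 (5T1) of order 5, D_5 (5T2) of order 10, A_5 (5T4) of order 60; the others are excluded. The observed types are precisely the cycle types that occur in C_5 (5T1). Each of the other remaining candidates has further cycle types, and by the Chebotarev density theorem the matching factorization patterns would occur for a proportion of primes equal to their share of the group: D_5 (5T2) additionally contains elements of type 2+2+1 (5 of its 10 elements, about 50% of primes); A_5 (5T4) additionally contains elements of type 3+1+1, 2+2+1 (35 of its 60 elements, about 58% of primes). None of the 14 primes tested shows any such pattern (for each of these groups the chance of that is below 10^-4), which rules them out. Hence G = C_5 (5T1), of order 5.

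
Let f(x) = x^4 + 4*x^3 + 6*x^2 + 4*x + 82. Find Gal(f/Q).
The polynomial is an irreducible quartic over Q and its discriminant is 136048896 = 11664^2, a perfect square, so the Galois group is contained in A_4. The resolvent cubic y^3 - 6*y^2 - 312*y + 640 splits completely over Q, which gives the Klein four-group V_4.

4T2: V_4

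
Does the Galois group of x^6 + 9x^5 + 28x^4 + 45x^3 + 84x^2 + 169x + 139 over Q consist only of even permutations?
The polynomial is irreducible of degree 6 over Q. Its discriminant is 54786284800, which is not a perfect square. A Galois group lies in the alternating group exactly when the discriminant is a square in Q, so the Galois group (S_4) is not contained in A_6.

No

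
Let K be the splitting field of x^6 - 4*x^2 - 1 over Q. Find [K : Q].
The degree of the splitting field over Q equals the order of the Galois group, so first determine the group. The polynomial f is an irreducible sextic over Q, so G = Gal(f/Q) is one of the 16 transitive subgroups 6T1, ..., 6T16 of S_6. The discriminant of f is 3356224 = 1832^2, a perfect square, so G is contained in A_6. The transitive groups of degree 6 contained in A_6 are: A_4 (6T4, order 12), S_4 (6T7, order 24), (C_3 x C_3) : C_4 (6T10, order 36), PSL(2,5) (6T12, order 60), A_6 (6T15, order 360). By Dedekind's theorem, for a prime p not dividing disc(f) the degrees of the irreducible factors of f mod p form the cycle type of an element of G. Factoring f modulo the 79 such primes p <= 419 (skipping 2, 229, which divide the discriminant), each new pattern first appears at: mod 3: f = (x^3 + x^2 + 2x + 1)(x^3 + 2x^2 + 2x + 2), pattern 3+3; mod 7: f = (x^2 + 4)(x^4 + 3x^2 + 5), pattern 4+2; mod 23: f = (x + 9)(x + 14)(x^2 + x + 18)(x^2 + 22x + 18), pattern 2+2+1+1; mod 193: f = (x + 87)(x + 90)(x + 93)(x + 100)(x + 103)(x + 106), pattern 1+1+1+1+1+1. No other pattern occurs in this range, so the set of observed cycle types is {3+3, 4+2, 2+2+1+1, 1+1+1+1+1+1}. The candidates containing elements of all these cycle types are S_4 (6T7) of order 24, (C_3 x C_3) : C_4 (6T10) of order 36, A_6 (6T15) of order 360; the others are excluded. The observed types are precisely the cycle types that occur in S_4 (6T7). Each of the other remaining candidates has further cycle types, and by the Chebotarev density theorem the matching factorization patterns would occur for a proportion of primes equal to their share of the group: (C_3 x C_3) : C_4 (6T10) additionally contains elements of type 3+1+1+1 (4 of its 36 elements, about 11% of primes); A_6 (6T15) additionally contains elements of type 5+1, 3+1+1+1 (184 of its 360 elements, about 51% of primes). None of the 79 primes tested shows any such pattern (for each of these groups the chance of that is below 10^-4), which rules them out. Hence G = S_4 (6T7), of order 24. The Galois group S_4 (6T7) has order 24, so the splitting field has degree 24 over Q.

24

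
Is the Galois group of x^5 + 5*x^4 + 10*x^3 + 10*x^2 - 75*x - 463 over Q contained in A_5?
Yes

The polynomial is irreducible of degree 5 over Q. Its discriminant is 67108864000000 = 8192000^2, a perfect square. A Galois group lies in the alternating group exactly when the discriminant is a square in Q, so the Galois group (D_5) is contained in A_5.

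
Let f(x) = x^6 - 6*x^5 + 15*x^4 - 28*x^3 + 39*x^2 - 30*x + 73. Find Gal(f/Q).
The polynomial f is an irreducible sextic over Q, so G = Gal(f/Q) is one of the 16 transitive subgroups 6T1, ..., 6T16 of S_6. The discriminant of f is -21134460321792, which is not a perfect square, so G is not contained in A_6. The transitive groups of degree 6 not contained in A_6 are: C_6 (6T1, order 6), S_3 (6T2, order 6), D_6 (6T3, order 12), C_3 x S_3 (6T5, order 18), A_4 x C_2 (6T6, order 24), S_4 (6T8, order 24), S_3 x S_3 (6T9, order 36), S_4 x C_2 (6T11, order 48), (S_3 x S_3) : C_2 (6T13, order 72), PGL(2,5) (6T14, order 120), S_6 (6T16, order 720). By Dedekind's theorem, for a prime p not dividing disc(f) the degrees of the irreducible factors of f mod p form the cycle type of an element of G. Factoring f modulo the 37 such primes p <= 167 (skipping 2, 3, which divide the discriminant), each new pattern first appears at: mod 5: f = (x^6 + 4x^5 + 2x^3 + 4x^2 + 3), pattern 6; mod 7: f = (x^3 + 4x^2 + 3x + 1)(x^3 + 4x^2 + 3x + 3), pattern 3+3; mod 17: f = (x^2 + 7x + 13)(x^2 + 9x + 11)(x^2 + 12x + 8), pattern 2+2+2; mod 19: f = (x + 7)(x + 9)(x + 11)(x + 12)(x + 14)(x + 17), pattern 1+1+1+1+1+1. No other pattern occurs in this range, so the set of observed cycle types is {6, 3+3, 2+2+2, 1+1+1+1+1+1}. The candidates containing elements of all these cycle types are C_6 (6T1) of order 6, D_6 (6T3) of order 12, C_3 x S_3 (6T5) of order 18, A_4 x C_2 (6T6) of order 24, S_3 x S_3 (6T9) of order 36, S_4 x C_2 (6T11) of order 48, (S_3 x S_3) : C_2 (6T13) of order 72, PGL(2,5) (6T14) of order 120, S_6 (6T16) of order 720; the others are excluded. The observed types are precisely the cycle types that occur in C_6 (6T1). Each of the other remaining candidates has further cycle types, and by the Chebotarev density theorem the matching factorization patterns would occur for a proportion of primes equal to their share of the group: D_6 (6T3) additionally contains elements of type 2+2+1+1 (3 of its 12 elements, about 25% of primes); C_3 x S_3 (6T5) additionally contains elements of type 3+1+1+1 (4 of its 18 elements, about 22% of primes); A_4 x C_2 (6T6) additionally contains elements of type 2+2+1+1, 2+1+1+1+1 (6 of its 24 elements, about 25% of primes); S_3 x S_3 (6T9) additionally contains elements of type 3+1+1+1, 2+2+1+1 (13 of its 36 elements, about 36% of primes); S_4 x C_2 (6T11) additionally contains elements of type 4+2, 4+1+1, 2+2+1+1, 2+1+1+1+1 (24 of its 48 elements, about 50% of primes); (S_3 x S_3) : C_2 (6T13) additionally contains elements of type 4+2, 3+2+1, 3+1+1+1, 2+2+1+1, 2+1+1+1+1 (49 of its 72 elements, about 68% of primes); PGL(2,5) (6T14) additionally contains elements of type 5+1, 4+1+1, 2+2+1+1 (69 of its 120 elements, about 58% of primes); S_6 (6T16) additionally contains elements of type 5+1, 4+2, 4+1+1, 3+2+1, 3+1+1+1, 2+2+1+1, 2+1+1+1+1 (544 of its 720 elements, about 76% of primes). None of the 37 primes tested shows any such pattern (for each of these groups the chance of that is below 10^-4), which rules them out. Hence G = C_6 (6T1), of order 6.

6T1: C_6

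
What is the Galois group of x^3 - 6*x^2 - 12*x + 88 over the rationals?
S_3

The polynomial is an irreducible cubic over Q and its discriminant is -6912, which is not a perfect square. For an irreducible cubic, a non-square discriminant gives Galois group S_3.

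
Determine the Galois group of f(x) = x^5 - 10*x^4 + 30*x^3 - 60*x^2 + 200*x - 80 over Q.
D_5, the dihedral group of order 10

The polynomial f is an irreducible quintic over Q, so G = Gal(f/Q) is a transitive subgroup of S_5: one of C_5 (5T1, order 5), D_5 (5T2, order 10), F_20 (5T3, order 20), A_5 (5T4, order 60) or S_5 (5T5, order 120). The discriminant of f is 1327104000000 = 1152000^2, a perfect square, so G is contained in A_5. The transitive groups of degree 5 contained in A_5 are: C_5 (5T1, order 5), D_5 (5T2, order 10), A_5 (5T4, order 60). By Dedekind's theorem, for a prime p not dividing disc(f) the degrees of the irreducible factors of f mod p form the cycle type of an element of G. Factoring f modulo the 23 such primes p <= 101 (skipping 2, 3, 5, which divide the discriminant), each new pattern first appears at: mod 7: f = (x^5 + 4x^4 + 2x^3 + 3x^2 + 4x + 4), pattern 5; mod 17: f = (x + 4)(x^2 + 6x + 16)(x^2 + 14x + 3), pattern 2+2+1. No other pattern occurs in this range, so the set of observed cycle types is {5, 2+2+1}. The candidates containing elements of all these cycle types are D_5 (5T2) of order 10, A_5 (5T4) of order 60; the others are excluded. The observed types are precisely the cycle types that occur in D_5 (5T2) (apart from the identity). Each of the other remaining candidates has further cycle types, and by the Chebotarev density theorem the matching factorization patterns would occur for a proportion of primes equal to their share of the group: A_5 (5T4) additionally contains elements of type 3+1+1 (20 of its 60 elements, about 33% of primes). None of the 23 primes tested shows any such pattern (for each of these groups the chance of that is below 10^-4), which rules them out. Hence G = D_5 (5T2), of order 10.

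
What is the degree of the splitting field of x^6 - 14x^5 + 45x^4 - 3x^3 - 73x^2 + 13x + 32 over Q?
The degree of the splitting field over Q equals the order of the Galois group, so first determine the group. The polynomial f is an irreducible sextic over Q, so G = Gal(f/Q) is one of the 16 transitive subgroups 6T1, ..., 6T16 of S_6. The discriminant of f is 3646117689361 = 1909481^2, a perfect square, so G is contained in A_6. The transitive groups of degree 6 contained in A_6 are: A_4 (6T4, order 12), S_4 (6T7, order 24), (C_3 x C_3) : C_4 (6T10, order 36), PSL(2,5) (6T12, order 60), A_6 (6T15, order 360). By Dedekind's theorem, for a prime p not dividing disc(f) the degrees of the irreducible factors of f mod p form the cycle type of an element of G. Factoring f modulo the 21 such primes p <= 83 (skipping 7, 19, which divide the discriminant), each new pattern first appears at: mod 2: f = (x)(x^5 + x^3 + x^2 + x + 1), pattern 5+1; mod 11: f = (x^3 + x^2 + 9x + 6)(x^3 + 7x^2 + 7x + 9), pattern 3+3; mod 61: f = (x + 35)(x + 58)(x^2 + 38x + 23)(x^2 + 38x + 33), pattern 2+2+1+1. No other pattern occurs in this range, so the set of observed cycle types is {5+1, 3+3, 2+2+1+1}. The candidates containing elements of all these cycle types are PSL(2,5) (6T12) of order 60, A_6 (6T15) of order 360; the others are excluded. The observed types are precisely the cycle types that occur in PSL(2,5) (6T12) (apart from the identity). Each of the other remaining candidates has further cycle types, and by the Chebotarev density theorem the matching factorization patterns would occur for a proportion of primes equal to their share of the group: A_6 (6T15) additionally contains elements of type 4+2, 3+1+1+1 (130 of its 360 elements, about 36% of primes). None of the 21 primes tested shows any such pattern (for each of these groups the chance of that is below 10^-4), which rules them out. Hence G = PSL(2,5) (6T12), of order 60. The Galois group PSL(2,5) (6T12) has order 60, so the splitting field has degree 60 over Q.

60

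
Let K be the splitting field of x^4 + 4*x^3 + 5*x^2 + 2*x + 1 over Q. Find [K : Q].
The degree of the splitting field over Q equals the order of the Galois group, so first determine the group. The polynomial is an irreducible quartic over Q and its discriminant is 144 = 12^2, a perfect square, so the Galois group is contained in A_4. The resolvent cubic y^3 - 5*y^2 + 4*y splits completely over Q, which gives the Klein four-group V_4. The Galois group V_4 (4T2) has order 4, so the splitting field has degree 4 over Q.

4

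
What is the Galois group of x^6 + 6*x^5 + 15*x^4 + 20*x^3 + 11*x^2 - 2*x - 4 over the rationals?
S_4

The polynomial f is an irreducible sextic over Q, so G = Gal(f/Q) is one of the 16 transitive subgroups 6T1, ..., 6T16 of S_6. The discriminant of f is 3356224 = 1832^2, a perfect square, so G is contained in A_6. The transitive groups of degree 6 contained in A_6 are: A_4 (6T4, order 12), S_4 (6T7, order 24), (C_3 x C_3) : C_4 (6T10, order 36), PSL(2,5) (6T12, order 60), A_6 (6T15, order 360). By Dedekind's theorem, for a prime p not dividing disc(f) the degrees of the irreducible factors of f mod p form the cycle type of an element of G. Factoring f modulo the 79 such primes p <= 419 (skipping 2, 229, which divide the discriminant), each new pattern first appears at: mod 3: f = (x^3 + x^2 + x + 2)(x^3 + 2x^2 + 1), pattern 3+3; mod 7: f = (x^2 + 2x + 5)(x^4 + 4x^3 + 2x^2 + 3x + 2), pattern 4+2; mod 23: f = (x + 10)(x + 15)(x^2 + x + 18)(x^2 + 3x + 20), pattern 2+2+1+1; mod 193: f = (x + 88)(x + 91)(x + 94)(x + 101)(x + 104)(x + 107), pattern 1+1+1+1+1+1. No other pattern occurs in this range, so the set of observed cycle types is {3+3, 4+2, 2+2+1+1, 1+1+1+1+1+1}. The candidates containing elements of all these cycle types are S_4 (6T7) of order 24, (C_3 x C_3) : C_4 (6T10) of order 36, A_6 (6T15) of order 360; the others are excluded. The observed types are precisely the cycle types that occur in S_4 (6T7). Each of the other remaining candidates has further cycle types, and by the Chebotarev density theorem the matching factorization patterns would occur for a proportion of primes equal to their share of the group: (C_3 x C_3) : C_4 (6T10) additionally contains elements of type 3+1+1+1 (4 of its 36 elements, about 11% of primes); A_6 (6T15) additionally contains elements of type 5+1, 3+1+1+1 (184 of its 360 elements, about 51% of primes). None of the 79 primes tested shows any such pattern (for each of these groups the chance of that is below 10^-4), which rules them out. Hence G = S_4 (6T7), of order 24.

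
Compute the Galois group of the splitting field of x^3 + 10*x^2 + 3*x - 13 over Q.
C_3

The polynomial is an irreducible cubic over Q and its discriminant is 41209 = 203^2, a perfect square. For an irreducible cubic, a square discriminant forces the Galois group to be A_3, the cyclic group of order 3.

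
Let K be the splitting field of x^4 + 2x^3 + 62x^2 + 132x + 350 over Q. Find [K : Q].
The degree of the splitting field over Q equals the order of the Galois group, so first determine the group. The polynomial is an irreducible quartic over Q and its discriminant is 37045470784 = 192472^2, a perfect square, so the Galois group is contained in A_4. The resolvent cubic y^3 - 62*y^2 - 1136*y + 67976 is irreducible over Q. An irreducible resolvent with square discriminant gives A_4. The Galois group A_4 (4T4) has order 12, so the splitting field has degree 12 over Q.

12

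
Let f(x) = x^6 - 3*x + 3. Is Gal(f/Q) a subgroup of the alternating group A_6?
The polynomial is irreducible of degree 6 over Q. Its discriminant is -9059283, which is not a perfect square. A Galois group lies in the alternating group exactly when the discriminant is a square in Q, so the Galois group ((S_3 x S_3) : C_2) is not contained in A_6.

No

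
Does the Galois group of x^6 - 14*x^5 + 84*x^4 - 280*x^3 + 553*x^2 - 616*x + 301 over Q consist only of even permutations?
No

The polynomial is irreducible of degree 6 over Q. Its discriminant is -1075648, which is not a perfect square. A Galois group lies in the alternating group exactly when the discriminant is a square in Q, so the Galois group (C_6) is not contained in A_6.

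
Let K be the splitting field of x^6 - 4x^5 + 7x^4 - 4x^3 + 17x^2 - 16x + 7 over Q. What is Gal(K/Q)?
The polynomial f is an irreducible sextic over Q, so G = Gal(f/Q) is one of the 16 transitive subgroups 6T1, ..., 6T16 of S_6. The discriminant of f is -95929008128, which is not a perfect square, so G is not contained in A_6. The transitive groups of degree 6 not contained in A_6 are: C_6 (6T1, order 6), S_3 (6T2, order 6), D_6 (6T3, order 12), C_3 x S_3 (6T5, order 18), A_4 x C_2 (6T6, order 24), S_4 (6T8, order 24), S_3 x S_3 (6T9, order 36), S_4 x C_2 (6T11, order 48), (S_3 x S_3) : C_2 (6T13, order 72), PGL(2,5) (6T14, order 120), S_6 (6T16, order 720). By Dedekind's theorem, for a prime p not dividing disc(f) the degrees of the irreducible factors of f mod p form the cycle type of an element of G. Factoring f modulo the 28 such primes p <= 127 (skipping 2, 29, 59, which divide the discriminant), each new pattern first appears at: mod 3: f = (x^3 + 2x + 2)(x^3 + 2x^2 + 2x + 2), pattern 3+3; mod 5: f = (x^6 + x^5 + 2x^4 + x^3 + 2x^2 + 4x + 2), pattern 6; mod 7: f = (x)(x + 1)(x^4 + 2x^3 + 5x^2 + 5x + 5), pattern 4+1+1; mod 17: f = (x + 3)(x + 13)(x^2 + 5x + 9)(x^2 + 9x + 13), pattern 2+2+1+1; mod 23: f = (x^2 + 5x + 18)(x^2 + 6x + 13)(x^2 + 8x + 19), pattern 2+2+2; mod 67: f = (x^2 + 26x + 49)(x^4 + 37x^3 + x^2 + 33x + 48), pattern 4+2; mod 127: f = (x + 10)(x + 15)(x + 22)(x + 90)(x^2 + 113x + 43), pattern 2+1+1+1+1. No other pattern occurs in this range, so the set of observed cycle types is {3+3, 6, 4+1+1, 2+2+1+1, 2+2+2, 4+2, 2+1+1+1+1}. The candidates containing elements of all these cycle types are S_4 x C_2 (6T11) of order 48, S_6 (6T16) of order 720; the others are excluded. The observed types are precisely the cycle types that occur in S_4 x C_2 (6T11) (apart from the identity). Each of the other remaining candidates has further cycle types, and by the Chebotarev density theorem the matching factorization patterns would occur for a proportion of primes equal to their share of the group: S_6 (6T16) additionally contains elements of type 5+1, 3+2+1, 3+1+1+1 (304 of its 720 elements, about 42% of primes). None of the 28 primes tested shows any such pattern (for each of these groups the chance of that is below 10^-4), which rules them out. Hence G = S_4 x C_2 (6T11), of order 48.

S_4 x C_2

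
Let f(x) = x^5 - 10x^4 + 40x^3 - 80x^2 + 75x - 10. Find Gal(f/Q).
The polynomial f is an irreducible quintic over Q, so G = Gal(f/Q) is a transitive subgroup of S_5: one of C_5 (5T1, order 5), D_5 (5T2, order 10), F_20 (5T3, order 20), A_5 (5T4, order 60) or S_5 (5T5, order 120). The discriminant of f is 64000000 = 8000^2, a perfect square, so G is contained in A_5. The transitive groups of degree 5 contained in A_5 are: C_5 (5T1, order 5), D_5 (5T2, order 10), A_5 (5T4, order 60). By Dedekind's theorem, for a prime p not dividing disc(f) the degrees of the irreducible factors of f mod p form the cycle type of an element of G. Factoring f modulo the 23 such primes p <= 97 (skipping 2, 5, which divide the discriminant), each new pattern first appears at: mod 3: f = (x + 1)(x^2 + 1)(x^2 + x + 2), pattern 2+2+1; mod 7: f = (x^5 + 4x^4 + 5x^3 + 4x^2 + 5x + 4), pattern 5. No other pattern occurs in this range, so the set of observed cycle types is {2+2+1, 5}. The candidates containing elements of all these cycle types are D_5 (5T2) of order 10, A_5 (5T4) of order 60; the others are excluded. The observed types are precisely the cycle types that occur in D_5 (5T2) (apart from the identity). Each of the other remaining candidates has further cycle types, and by the Chebotarev density theorem the matching factorization patterns would occur for a proportion of primes equal to their share of the group: A_5 (5T4) additionally contains elements of type 3+1+1 (20 of its 60 elements, about 33% of primes). None of the 23 primes tested shows any such pattern (for each of these groups the chance of that is below 10^-4), which rules them out. Hence G = D_5 (5T2), of order 10.

D_5, the dihedral group of order 10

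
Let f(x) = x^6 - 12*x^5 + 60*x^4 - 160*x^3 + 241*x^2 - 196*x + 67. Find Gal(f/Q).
S_4 (also written S4+)

The polynomial f is an irreducible sextic over Q, so G = Gal(f/Q) is one of the 16 transitive subgroups 6T1, ..., 6T16 of S_6. The discriminant of f is 61504 = 248^2, a perfect square, so G is contained in A_6. The transitive groups of degree 6 contained in A_6 are: A_4 (6T4, order 12), S_4 (6T7, order 24), (C_3 x C_3) : C_4 (6T10, order 36), PSL(2,5) (6T12, order 60), A_6 (6T15, order 360). By Dedekind's theorem, for a prime p not dividing disc(f) the degrees of the irreducible factors of f mod p form the cycle type of an element of G. Factoring f modulo the 79 such primes p <= 419 (skipping 2, 31, which divide the discriminant), each new pattern first appears at: mod 3: f = (x^2 + 2x + 2)(x^4 + x^3 + 2x^2 + 2x + 2), pattern 4+2; mod 5: f = (x^3 + x + 4)(x^3 + 3x^2 + 4x + 3), pattern 3+3; mod 11: f = (x + 1)(x + 6)(x^2 + 3)(x^2 + 3x + 8), pattern 2+2+1+1; mod 67: f = (x)(x + 1)(x + 9)(x + 54)(x + 62)(x + 63), pattern 1+1+1+1+1+1. No other pattern occurs in this range, so the set of observed cycle types is {4+2, 3+3, 2+2+1+1, 1+1+1+1+1+1}. The candidates containing elements of all these cycle types are S_4 (6T7) of order 24, (C_3 x C_3) : C_4 (6T10) of order 36, A_6 (6T15) of order 360; the others are excluded. The observed types are precisely the cycle types that occur in S_4 (6T7). Each of the other remaining candidates has further cycle types, and by the Chebotarev density theorem the matching factorization patterns would occur for a proportion of primes equal to their share of the group: (C_3 x C_3) : C_4 (6T10) additionally contains elements of type 3+1+1+1 (4 of its 36 elements, about 11% of primes); A_6 (6T15) additionally contains elements of type 5+1, 3+1+1+1 (184 of its 360 elements, about 51% of primes). None of the 79 primes tested shows any such pattern (for each of these groups the chance of that is below 10^-4), which rules them out. Hence G = S_4 (6T7), of order 24.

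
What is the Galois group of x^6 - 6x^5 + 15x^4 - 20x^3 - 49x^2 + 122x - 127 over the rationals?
The polynomial f is an irreducible sextic over Q, so G = Gal(f/Q) is one of the 16 transitive subgroups 6T1, ..., 6T16 of S_6. The discriminant of f is 3603718079512576 = 60030976^2, a perfect square, so G is contained in A_6. The transitive groups of degree 6 contained in A_6 are: A_4 (6T4, order 12), S_4 (6T7, order 24), (C_3 x C_3) : C_4 (6T10, order 36), PSL(2,5) (6T12, order 60), A_6 (6T15, order 360). By Dedekind's theorem, for a prime p not dividing disc(f) the degrees of the irreducible factors of f mod p form the cycle type of an element of G. Factoring f modulo the 79 such primes p <= 419 (skipping 2, 229, which divide the discriminant), each new pattern first appears at: mod 3: f = (x^3 + x^2 + 2)(x^3 + 2x^2 + x + 1), pattern 3+3; mod 7: f = (x^2 + 5x + 3)(x^4 + 3x^3 + 4x^2 + 2), pattern 4+2; mod 23: f = (x + 4)(x + 17)(x^2 + 2)(x^2 + 19x + 6), pattern 2+2+1+1; mod 193: f = (x + 6)(x + 12)(x + 18)(x + 173)(x + 179)(x + 185), pattern 1+1+1+1+1+1. No other pattern occurs in this range, so the set of observed cycle types is {3+3, 4+2, 2+2+1+1, 1+1+1+1+1+1}. The candidates containing elements of all these cycle types are S_4 (6T7) of order 24, (C_3 x C_3) : C_4 (6T10) of order 36, A_6 (6T15) of order 360; the others are excluded. The observed types are precisely the cycle types that occur in S_4 (6T7). Each of the other remaining candidates has further cycle types, and by the Chebotarev density theorem the matching factorization patterns would occur for a proportion of primes equal to their share of the group: (C_3 x C_3) : C_4 (6T10) additionally contains elements of type 3+1+1+1 (4 of its 36 elements, about 11% of primes); A_6 (6T15) additionally contains elements of type 5+1, 3+1+1+1 (184 of its 360 elements, about 51% of primes). None of the 79 primes tested shows any such pattern (for each of these groups the chance of that is below 10^-4), which rules them out. Hence G = S_4 (6T7), of order 24.

S_4 (also written S4+)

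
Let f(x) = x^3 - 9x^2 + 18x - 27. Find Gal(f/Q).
S_3, the symmetric group on 3 letters

The polynomial is an irreducible cubic over Q and its discriminant is -16767, which is not a perfect square. For an irreducible cubic, a non-square discriminant gives Galois group S_3.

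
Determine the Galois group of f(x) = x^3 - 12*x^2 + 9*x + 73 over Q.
The polynomial is an irreducible cubic over Q and its discriminant is 227529 = 477^2, a perfect square. For an irreducible cubic, a square discriminant forces the Galois group to be A_3, the cyclic group of order 3.

C_3 (also written C3)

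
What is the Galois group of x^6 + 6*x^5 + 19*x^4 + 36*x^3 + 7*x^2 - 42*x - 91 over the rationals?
The polynomial f is an irreducible sextic over Q, so G = Gal(f/Q) is one of the 16 transitive subgroups 6T1, ..., 6T16 of S_6. The discriminant of f is 164995463643136 = 12845056^2, a perfect square, so G is contained in A_6. The transitive groups of degree 6 contained in A_6 are: A_4 (6T4, order 12), S_4 (6T7, order 24), (C_3 x C_3) : C_4 (6T10, order 36), PSL(2,5) (6T12, order 60), A_6 (6T15, order 360). By Dedekind's theorem, for a prime p not dividing disc(f) the degrees of the irreducible factors of f mod p form the cycle type of an element of G. Factoring f modulo the 33 such primes p <= 149 (skipping 2, 7, which divide the discriminant), each new pattern first appears at: mod 3: f = (x^3 + 2x + 1)(x^3 + 2x + 2), pattern 3+3; mod 13: f = (x)(x + 2)(x^2 + 2x + 8)(x^2 + 2x + 12), pattern 2+2+1+1. No other pattern occurs in this range, so the set of observed cycle types is {3+3, 2+2+1+1}. The candidates containing elements of all these cycle types are A_4 (6T4) of order 12, S_4 (6T7) of order 24, (C_3 x C_3) : C_4 (6T10) of order 36, PSL(2,5) (6T12) of order 60, A_6 (6T15) of order 360; the others are excluded. The observed types are precisely the cycle types that occur in A_4 (6T4) (apart from the identity). Each of the other remaining candidates has further cycle types, and by the Chebotarev density theorem the matching factorization patterns would occur for a proportion of primes equal to their share of the group: S_4 (6T7) additionally contains elements of type 4+2 (6 of its 24 elements, about 25% of primes); (C_3 x C_3) : C_4 (6T10) additionally contains elements of type 4+2, 3+1+1+1 (22 of its 36 elements, about 61% of primes); PSL(2,5) (6T12) additionally contains elements of type 5+1 (24 of its 60 elements, about 40% of primes); A_6 (6T15) additionally contains elements of type 5+1, 4+2, 3+1+1+1 (274 of its 360 elements, about 76% of primes). None of the 33 primes tested shows any such pattern (for each of these groups the chance of that is below 10^-4), which rules them out. Hence G = A_4 (6T4), of order 12.

6T4: A_4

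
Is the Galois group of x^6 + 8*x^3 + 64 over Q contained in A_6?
The polynomial is irreducible of degree 6 over Q. Its discriminant is -21134460321792, which is not a perfect square. A Galois group lies in the alternating group exactly when the discriminant is a square in Q, so the Galois group (C_6) is not contained in A_6.

No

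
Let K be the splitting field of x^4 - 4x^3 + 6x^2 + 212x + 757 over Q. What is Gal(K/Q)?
A_4, the alternating group on 4 letters

The polynomial is an irreducible quartic over Q and its discriminant is 176319369216 = 419904^2, a perfect square, so the Galois group is contained in A_4. The resolvent cubic y^3 - 6*y^2 - 3876*y - 38888 is irreducible over Q. An irreducible resolvent with square discriminant gives A_4.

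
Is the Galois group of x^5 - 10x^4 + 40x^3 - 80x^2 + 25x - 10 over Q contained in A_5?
Yes

The polynomial is irreducible of degree 5 over Q. Its discriminant is 58564000000 = 242000^2, a perfect square. A Galois group lies in the alternating group exactly when the discriminant is a square in Q, so the Galois group (A_5) is contained in A_5.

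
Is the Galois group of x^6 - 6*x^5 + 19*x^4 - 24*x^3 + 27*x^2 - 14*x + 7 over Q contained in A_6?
The polynomial is irreducible of degree 6 over Q. Its discriminant is -122931200, which is not a perfect square. A Galois group lies in the alternating group exactly when the discriminant is a square in Q, so the Galois group (S_4 x C_2) is not contained in A_6.

No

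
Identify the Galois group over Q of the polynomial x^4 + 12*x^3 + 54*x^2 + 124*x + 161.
S_4

The polynomial is an irreducible quartic over Q and its discriminant is 6619136, which is not a perfect square, so the Galois group is not contained in A_4. The resolvent cubic y^3 - 54*y^2 + 844*y - 3784 is irreducible over Q. An irreducible resolvent with non-square discriminant gives S_4.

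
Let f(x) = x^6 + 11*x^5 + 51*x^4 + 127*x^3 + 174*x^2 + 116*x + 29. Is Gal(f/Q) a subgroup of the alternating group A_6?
Yes

The polynomial is irreducible of degree 6 over Q. Its discriminant is 525625 = 725^2, a perfect square. A Galois group lies in the alternating group exactly when the discriminant is a square in Q, so the Galois group ((C_3 x C_3) : C_4) is contained in A_6.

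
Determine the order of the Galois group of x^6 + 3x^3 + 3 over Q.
The degree of the splitting field over Q equals the order of the Galois group, so first determine the group. The polynomial f is an irreducible sextic over Q, so G = Gal(f/Q) is one of the 16 transitive subgroups 6T1, ..., 6T16 of S_6. The discriminant of f is -177147, which is not a perfect square, so G is not contained in A_6. The transitive groups of degree 6 not contained in A_6 are: C_6 (6T1, order 6), S_3 (6T2, order 6), D_6 (6T3, order 12), C_3 x S_3 (6T5, order 18), A_4 x C_2 (6T6, order 24), S_4 (6T8, order 24), S_3 x S_3 (6T9, order 36), S_4 x C_2 (6T11, order 48), (S_3 x S_3) : C_2 (6T13, order 72), PGL(2,5) (6T14, order 120), S_6 (6T16, order 720). By Dedekind's theorem, for a prime p not dividing disc(f) the degrees of the irreducible factors of f mod p form the cycle type of an element of G. Factoring f modulo the 33 such primes p <= 139 (skipping 3, which divides the discriminant), each new pattern first appears at: mod 2: f = (x^6 + x^3 + 1), pattern 6; mod 7: f = (x + 3)(x + 5)(x + 6)(x^3 + 4), pattern 3+1+1+1; mod 17: f = (x^2 + 5x + 7)(x^2 + 13x + 7)(x^2 + 16x + 7), pattern 2+2+2; mod 19: f = (x^3 + 9)(x^3 + 13), pattern 3+3; mod 73: f = (x + 42)(x + 43)(x + 44)(x + 51)(x + 52)(x + 60), pattern 1+1+1+1+1+1. No other pattern occurs in this range, so the set of observed cycle types is {6, 3+1+1+1, 2+2+2, 3+3, 1+1+1+1+1+1}. The candidates containing elements of all these cycle types are C_3 x S_3 (6T5) of order 18, S_3 x S_3 (6T9) of order 36, (S_3 x S_3) : C_2 (6T13) of order 72, S_6 (6T16) of order 720; the others are excluded. The observed types are precisely the cycle types that occur in C_3 x S_3 (6T5). Each of the other remaining candidates has further cycle types, and by the Chebotarev density theorem the matching factorization patterns would occur for a proportion of primes equal to their share of the group: S_3 x S_3 (6T9) additionally contains elements of type 2+2+1+1 (9 of its 36 elements, about 25% of primes); (S_3 x S_3) : C_2 (6T13) additionally contains elements of type 4+2, 3+2+1, 2+2+1+1, 2+1+1+1+1 (45 of its 72 elements, about 62% of primes); S_6 (6T16) additionally contains elements of type 5+1, 4+2, 4+1+1, 3+2+1, 2+2+1+1, 2+1+1+1+1 (504 of its 720 elements, about 70% of primes). None of the 33 primes tested shows any such pattern (for each of these groups the chance of that is below 10^-4), which rules them out. Hence G = C_3 x S_3 (6T5), of order 18. The Galois group C_3 x S_3 (6T5) has order 18, so the splitting field has degree 18 over Q.

18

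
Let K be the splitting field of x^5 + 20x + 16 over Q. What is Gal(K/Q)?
The polynomial f is an irreducible quintic over Q, so G = Gal(f/Q) is a transitive subgroup of S_5: one of C_5 (5T1, order 5), D_5 (5T2, order 10), F_20 (5T3, order 20), A_5 (5T4, order 60) or S_5 (5T5, order 120). The discriminant of f is 1024000000 = 32000^2, a perfect square, so G is contained in A_5. The transitive groups of degree 5 contained in A_5 are: C_5 (5T1, order 5), D_5 (5T2, order 10), A_5 (5T4, order 60). By Dedekind's theorem, for a prime p not dividing disc(f) the degrees of the irreducible factors of f mod p form the cycle type of an element of G. Factoring f modulo the 2 such primes p <= 7 (skipping 2, 5, which divide the discriminant), each new pattern first appears at: mod 3: f = (x^5 + 2x + 1), pattern 5; mod 7: f = (x + 2)(x + 3)(x^3 + 2x^2 + 5x + 5), pattern 3+1+1. No other pattern occurs in this range, so the set of observed cycle types is {5, 3+1+1}. Among the candidates above, the only group containing elements of all these cycle types is A_5 (5T4) — each of C_5 (5T1), D_5 (5T2) lacks at least one of them. Hence G = A_5 (5T4), of order 60.

A_5, the alternating group on 5 letters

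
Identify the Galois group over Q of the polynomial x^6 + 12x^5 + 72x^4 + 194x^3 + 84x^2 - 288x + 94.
S_3 x S_3

The polynomial f is an irreducible sextic over Q, so G = Gal(f/Q) is one of the 16 transitive subgroups 6T1, ..., 6T16 of S_6. The discriminant of f is 407330802770688, which is not a perfect square, so G is not contained in A_6. The transitive groups of degree 6 not contained in A_6 are: C_6 (6T1, order 6), S_3 (6T2, order 6), D_6 (6T3, order 12), C_3 x S_3 (6T5, order 18), A_4 x C_2 (6T6, order 24), S_4 (6T8, order 24), S_3 x S_3 (6T9, order 36), S_4 x C_2 (6T11, order 48), (S_3 x S_3) : C_2 (6T13, order 72), PGL(2,5) (6T14, order 120), S_6 (6T16, order 720). By Dedekind's theorem, for a prime p not dividing disc(f) the degrees of the irreducible factors of f mod p form the cycle type of an element of G. Factoring f modulo the 22 such primes p <= 97 (skipping 2, 3, 37, which divide the discriminant), each new pattern first appears at: mod 5: f = (x^6 + 2x^5 + 2x^4 + 4x^3 + 4x^2 + 2x + 4), pattern 6; mod 11: f = (x + 2)(x + 3)(x^2 + 3x + 6)(x^2 + 4x + 2), pattern 2+2+1+1; mod 13: f = (x + 2)(x + 5)(x + 12)(x^3 + 6x^2 + 7x + 1), pattern 3+1+1+1; mod 31: f = (x^2 + x + 9)(x^2 + 16x + 7)(x^2 + 26x + 1), pattern 2+2+2; mod 97: f = (x^3 + 6x^2 + 55x + 19)(x^3 + 6x^2 + 78x + 56), pattern 3+3. No other pattern occurs in this range, so the set of observed cycle types is {6, 2+2+1+1, 3+1+1+1, 2+2+2, 3+3}. The candidates containing elements of all these cycle types are S_3 x S_3 (6T9) of order 36, (S_3 x S_3) : C_2 (6T13) of order 72, S_6 (6T16) of order 720; the others are excluded. The observed types are precisely the cycle types that occur in S_3 x S_3 (6T9) (apart from the identity). Each of the other remaining candidates has further cycle types, and by the Chebotarev density theorem the matching factorization patterns would occur for a proportion of primes equal to their share of the group: (S_3 x S_3) : C_2 (6T13) additionally contains elements of type 4+2, 3+2+1, 2+1+1+1+1 (36 of its 72 elements, about 50% of primes); S_6 (6T16) additionally contains elements of type 5+1, 4+2, 4+1+1, 3+2+1, 2+1+1+1+1 (459 of its 720 elements, about 64% of primes). None of the 22 primes tested shows any such pattern (for each of these groups the chance of that is below 10^-4), which rules them out. Hence G = S_3 x S_3 (6T9), of order 36.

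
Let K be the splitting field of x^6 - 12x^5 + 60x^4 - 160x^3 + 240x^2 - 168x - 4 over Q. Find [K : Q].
The degree of the splitting field over Q equals the order of the Galois group, so first determine the group. The polynomial f is an irreducible sextic over Q, so G = Gal(f/Q) is one of the 16 transitive subgroups 6T1, ..., 6T16 of S_6. The discriminant of f is 746496000000 = 864000^2, a perfect square, so G is contained in A_6. The transitive groups of degree 6 contained in A_6 are: A_4 (6T4, order 12), S_4 (6T7, order 24), (C_3 x C_3) : C_4 (6T10, order 36), PSL(2,5) (6T12, order 60), A_6 (6T15, order 360). By Dedekind's theorem, for a prime p not dividing disc(f) the degrees of the irreducible factors of f mod p form the cycle type of an element of G. Factoring f modulo the 6 such primes p <= 23 (skipping 2, 3, 5, which divide the discriminant), each new pattern first appears at: mod 7: f = (x + 1)(x^5 + x^4 + 3x^3 + 5x^2 + 4x + 3), pattern 5+1; mod 23: f = (x + 5)(x + 10)(x + 19)(x^3 + x + 6), pattern 3+1+1+1. No other pattern occurs in this range, so the set of observed cycle types is {5+1, 3+1+1+1}. Among the candidates above, the only group containing elements of all these cycle types is A_6 (6T15) — each of A_4 (6T4), S_4 (6T7), (C_3 x C_3) : C_4 (6T10), PSL(2,5) (6T12) lacks at least one of them. Hence G = A_6 (6T15), of order 360. The Galois group A_6 (6T15) has order 360, so the splitting field has degree 360 over Q.

360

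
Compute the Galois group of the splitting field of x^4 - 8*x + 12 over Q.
A_4

The polynomial is an irreducible quartic over Q and its discriminant is 331776 = 576^2, a perfect square, so the Galois group is contained in A_4. The resolvent cubic y^3 - 48*y - 64 is irreducible over Q. An irreducible resolvent with square discriminant gives A_4.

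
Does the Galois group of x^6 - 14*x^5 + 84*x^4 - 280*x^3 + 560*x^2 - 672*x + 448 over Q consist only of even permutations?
No

The polynomial is irreducible of degree 6 over Q. Its discriminant is -18046378835968, which is not a perfect square. A Galois group lies in the alternating group exactly when the discriminant is a square in Q, so the Galois group (C_6) is not contained in A_6.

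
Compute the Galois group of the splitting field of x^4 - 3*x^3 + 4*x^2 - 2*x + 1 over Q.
The polynomial is an irreducible quartic over Q and its discriminant is 125, which is not a perfect square, so the Galois group is not contained in A_4. The resolvent cubic y^3 - 4*y^2 + 2*y + 3 has exactly one rational root, so the Galois group is C_4 or D_4. The quartic becomes reducible over Q(sqrt(disc)), so the group is C_4.

C_4 (order 4)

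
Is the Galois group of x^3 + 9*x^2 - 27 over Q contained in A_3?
Yes

The polynomial is irreducible of degree 3 over Q. Its discriminant is 59049 = 243^2, a perfect square. A Galois group lies in the alternating group exactly when the discriminant is a square in Q, so the Galois group (C_3) is contained in A_3.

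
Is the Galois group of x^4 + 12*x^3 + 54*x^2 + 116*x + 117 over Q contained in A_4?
The polynomial is irreducible of degree 4 over Q. Its discriminant is 331776 = 576^2, a perfect square. A Galois group lies in the alternating group exactly when the discriminant is a square in Q, so the Galois group (A_4) is contained in A_4.

Yes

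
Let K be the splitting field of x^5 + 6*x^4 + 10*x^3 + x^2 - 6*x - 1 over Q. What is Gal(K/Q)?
C_5 (also written C5)

The polynomial f is an irreducible quintic over Q, so G = Gal(f/Q) is a transitive subgroup of S_5: one of C_5 (5T1, order 5), D_5 (5T2, order 10), F_20 (5T3, order 20), A_5 (5T4, order 60) or S_5 (5T5, order 120). The discriminant of f is 14641 = 121^2, a perfect square, so G is contained in A_5. The transitive groups of degree 5 contained in A_5 are: C_5 (5T1, order 5), D_5 (5T2, order 10), A_5 (5T4, order 60). By Dedekind's theorem, for a prime p not dividing disc(f) the degrees of the irreducible factors of f mod p form the cycle type of an element of G. Factoring f modulo the 14 such primes p <= 47 (skipping 11, which divides the discriminant), each new pattern first appears at: mod 2: f = (x^5 + x^2 + 1), pattern 5; mod 23: f = (x + 10)(x + 13)(x + 14)(x + 18)(x + 20), pattern 1+1+1+1+1. No other pattern occurs in this range, so the set of observed cycle types is {5, 1+1+1+1+1}. The candidates containing elements of all these cycle types are C_5 (5T1) of order 5, D_5 (5T2) of order 10, A_5 (5T4) of order 60; the others are excluded. The observed types are precisely the cycle types that occur in C_5 (5T1). Each of the other remaining candidates has further cycle types, and by the Chebotarev density theorem the matching factorization patterns would occur for a proportion of primes equal to their share of the group: D_5 (5T2) additionally contains elements of type 2+2+1 (5 of its 10 elements, about 50% of primes); A_5 (5T4) additionally contains elements of type 3+1+1, 2+2+1 (35 of its 60 elements, about 58% of primes). None of the 14 primes tested shows any such pattern (for each of these groups the chance of that is below 10^-4), which rules them out. Hence G = C_5 (5T1), of order 5.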